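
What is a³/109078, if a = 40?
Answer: 32000/54539 ≈ 0.58674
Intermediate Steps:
a³/109078 = 40³/109078 = 64000*(1/109078) = 32000/54539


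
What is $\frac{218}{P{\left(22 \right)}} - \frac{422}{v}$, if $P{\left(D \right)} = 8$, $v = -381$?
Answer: $\frac{43217}{1524} \approx 28.358$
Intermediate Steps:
$\frac{218}{P{\left(22 \right)}} - \frac{422}{v} = \frac{218}{8} - \frac{422}{-381} = 218 \cdot \frac{1}{8} - - \frac{422}{381} = \frac{109}{4} + \frac{422}{381} = \frac{43217}{1524}$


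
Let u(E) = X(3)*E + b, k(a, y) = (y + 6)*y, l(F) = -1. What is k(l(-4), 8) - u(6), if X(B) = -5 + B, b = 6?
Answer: 118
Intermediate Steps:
k(a, y) = y*(6 + y) (k(a, y) = (6 + y)*y = y*(6 + y))
u(E) = 6 - 2*E (u(E) = (-5 + 3)*E + 6 = -2*E + 6 = 6 - 2*E)
k(l(-4), 8) - u(6) = 8*(6 + 8) - (6 - 2*6) = 8*14 - (6 - 12) = 112 - 1*(-6) = 112 + 6 = 118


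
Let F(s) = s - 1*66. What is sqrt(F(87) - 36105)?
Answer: 2*I*sqrt(9021) ≈ 189.96*I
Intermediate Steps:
F(s) = -66 + s (F(s) = s - 66 = -66 + s)
sqrt(F(87) - 36105) = sqrt((-66 + 87) - 36105) = sqrt(21 - 36105) = sqrt(-36084) = 2*I*sqrt(9021)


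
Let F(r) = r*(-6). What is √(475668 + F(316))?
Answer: 2*√118443 ≈ 688.31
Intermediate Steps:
F(r) = -6*r
√(475668 + F(316)) = √(475668 - 6*316) = √(475668 - 1896) = √473772 = 2*√118443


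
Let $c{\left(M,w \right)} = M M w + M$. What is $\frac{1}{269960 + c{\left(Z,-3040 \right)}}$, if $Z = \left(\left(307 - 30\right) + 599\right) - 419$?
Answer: $- \frac{1}{634630543} \approx -1.5757 \cdot 10^{-9}$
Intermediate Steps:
$Z = 457$ ($Z = \left(277 + 599\right) - 419 = 876 - 419 = 457$)
$c{\left(M,w \right)} = M + w M^{2}$ ($c{\left(M,w \right)} = M^{2} w + M = w M^{2} + M = M + w M^{2}$)
$\frac{1}{269960 + c{\left(Z,-3040 \right)}} = \frac{1}{269960 + 457 \left(1 + 457 \left(-3040\right)\right)} = \frac{1}{269960 + 457 \left(1 - 1389280\right)} = \frac{1}{269960 + 457 \left(-1389279\right)} = \frac{1}{269960 - 634900503} = \frac{1}{-634630543} = - \frac{1}{634630543}$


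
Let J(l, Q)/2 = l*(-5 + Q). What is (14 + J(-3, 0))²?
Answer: 1936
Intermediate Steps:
J(l, Q) = 2*l*(-5 + Q) (J(l, Q) = 2*(l*(-5 + Q)) = 2*l*(-5 + Q))
(14 + J(-3, 0))² = (14 + 2*(-3)*(-5 + 0))² = (14 + 2*(-3)*(-5))² = (14 + 30)² = 44² = 1936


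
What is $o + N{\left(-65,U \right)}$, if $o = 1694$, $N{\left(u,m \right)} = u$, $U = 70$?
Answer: $1629$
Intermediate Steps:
$o + N{\left(-65,U \right)} = 1694 - 65 = 1629$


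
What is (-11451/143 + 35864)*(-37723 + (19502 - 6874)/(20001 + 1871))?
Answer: -95953183100537/71084 ≈ -1.3499e+9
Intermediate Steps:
(-11451/143 + 35864)*(-37723 + (19502 - 6874)/(20001 + 1871)) = (-11451*1/143 + 35864)*(-37723 + 12628/21872) = (-1041/13 + 35864)*(-37723 + 12628*(1/21872)) = 465191*(-37723 + 3157/5468)/13 = (465191/13)*(-206266207/5468) = -95953183100537/71084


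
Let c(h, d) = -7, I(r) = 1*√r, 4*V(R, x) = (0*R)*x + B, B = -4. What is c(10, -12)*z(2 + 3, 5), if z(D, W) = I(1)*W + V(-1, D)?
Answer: -28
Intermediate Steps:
V(R, x) = -1 (V(R, x) = ((0*R)*x - 4)/4 = (0*x - 4)/4 = (0 - 4)/4 = (¼)*(-4) = -1)
I(r) = √r
z(D, W) = -1 + W (z(D, W) = √1*W - 1 = 1*W - 1 = W - 1 = -1 + W)
c(10, -12)*z(2 + 3, 5) = -7*(-1 + 5) = -7*4 = -28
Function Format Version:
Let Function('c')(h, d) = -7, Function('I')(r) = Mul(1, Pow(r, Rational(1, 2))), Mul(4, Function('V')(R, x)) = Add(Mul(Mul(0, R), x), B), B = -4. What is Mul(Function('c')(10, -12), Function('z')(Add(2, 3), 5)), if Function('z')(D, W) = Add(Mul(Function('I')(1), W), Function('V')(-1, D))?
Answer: -28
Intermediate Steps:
Function('V')(R, x) = -1 (Function('V')(R, x) = Mul(Rational(1, 4), Add(Mul(Mul(0, R), x), -4)) = Mul(Rational(1, 4), Add(Mul(0, x), -4)) = Mul(Rational(1, 4), Add(0, -4)) = Mul(Rational(1, 4), -4) = -1)
Function('I')(r) = Pow(r, Rational(1, 2))
Function('z')(D, W) = Add(-1, W) (Function('z')(D, W) = Add(Mul(Pow(1, Rational(1, 2)), W), -1) = Add(Mul(1, W), -1) = Add(W, -1) = Add(-1, W))
Mul(Function('c')(10, -12), Function('z')(Add(2, 3), 5)) = Mul(-7, Add(-1, 5)) = Mul(-7, 4) = -28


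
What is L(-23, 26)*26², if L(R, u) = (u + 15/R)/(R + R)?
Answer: -197054/529 ≈ -372.50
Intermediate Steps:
L(R, u) = (u + 15/R)/(2*R) (L(R, u) = (u + 15/R)/((2*R)) = (u + 15/R)*(1/(2*R)) = (u + 15/R)/(2*R))
L(-23, 26)*26² = ((½)*(15 - 23*26)/(-23)²)*26² = ((½)*(1/529)*(15 - 598))*676 = ((½)*(1/529)*(-583))*676 = -583/1058*676 = -197054/529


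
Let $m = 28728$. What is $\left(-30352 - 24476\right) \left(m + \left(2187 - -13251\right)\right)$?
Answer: $-2421533448$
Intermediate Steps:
$\left(-30352 - 24476\right) \left(m + \left(2187 - -13251\right)\right) = \left(-30352 - 24476\right) \left(28728 + \left(2187 - -13251\right)\right) = - 54828 \left(28728 + \left(2187 + 13251\right)\right) = - 54828 \left(28728 + 15438\right) = \left(-54828\right) 44166 = -2421533448$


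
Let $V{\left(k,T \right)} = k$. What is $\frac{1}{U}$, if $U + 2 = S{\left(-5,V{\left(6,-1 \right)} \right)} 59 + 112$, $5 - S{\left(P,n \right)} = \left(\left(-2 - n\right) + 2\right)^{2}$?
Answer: $- \frac{1}{1719} \approx -0.00058173$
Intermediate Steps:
$S{\left(P,n \right)} = 5 - n^{2}$ ($S{\left(P,n \right)} = 5 - \left(\left(-2 - n\right) + 2\right)^{2} = 5 - \left(- n\right)^{2} = 5 - n^{2}$)
$U = -1719$ ($U = -2 + \left(\left(5 - 6^{2}\right) 59 + 112\right) = -2 + \left(\left(5 - 36\right) 59 + 112\right) = -2 + \left(\left(-31\right) 59 + 112\right) = -2 + \left(-1829 + 112\right) = -2 - 1717 = -1719$)
$\frac{1}{U} = \frac{1}{-1719} = - \frac{1}{1719}$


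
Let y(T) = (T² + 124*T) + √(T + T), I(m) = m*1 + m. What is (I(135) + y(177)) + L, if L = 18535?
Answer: 72082 + √354 ≈ 72101.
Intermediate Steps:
I(m) = 2*m (I(m) = m + m = 2*m)
y(T) = T² + 124*T + √2*√T (y(T) = (T² + 124*T) + √(2*T) = (T² + 124*T) + √2*√T = T² + 124*T + √2*√T)
(I(135) + y(177)) + L = (2*135 + (177² + 124*177 + √2*√177)) + 18535 = (270 + (31329 + 21948 + √354)) + 18535 = (270 + (53277 + √354)) + 18535 = (53547 + √354) + 18535 = 72082 + √354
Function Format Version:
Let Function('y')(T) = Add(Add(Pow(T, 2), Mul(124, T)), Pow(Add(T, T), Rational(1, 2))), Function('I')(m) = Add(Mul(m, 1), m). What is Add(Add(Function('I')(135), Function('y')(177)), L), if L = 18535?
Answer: Add(72082, Pow(354, Rational(1, 2))) ≈ 72101.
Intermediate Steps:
Function('I')(m) = Mul(2, m) (Function('I')(m) = Add(m, m) = Mul(2, m))
Function('y')(T) = Add(Pow(T, 2), Mul(124, T), Mul(Pow(2, Rational(1, 2)), Pow(T, Rational(1, 2)))) (Function('y')(T) = Add(Add(Pow(T, 2), Mul(124, T)), Pow(Mul(2, T), Rational(1, 2))) = Add(Add(Pow(T, 2), Mul(124, T)), Mul(Pow(2, Rational(1, 2)), Pow(T, Rational(1, 2)))) = Add(Pow(T, 2), Mul(124, T), Mul(Pow(2, Rational(1, 2)), Pow(T, Rational(1, 2)))))
Add(Add(Function('I')(135), Function('y')(177)), L) = Add(Add(Mul(2, 135), Add(Pow(177, 2), Mul(124, 177), Mul(Pow(2, Rational(1, 2)), Pow(177, Rational(1, 2))))), 18535) = Add(Add(270, Add(31329, 21948, Pow(354, Rational(1, 2)))), 18535) = Add(Add(270, Add(53277, Pow(354, Rational(1, 2)))), 18535) = Add(Add(53547, Pow(354, Rational(1, 2))), 18535) = Add(72082, Pow(354, Rational(1, 2)))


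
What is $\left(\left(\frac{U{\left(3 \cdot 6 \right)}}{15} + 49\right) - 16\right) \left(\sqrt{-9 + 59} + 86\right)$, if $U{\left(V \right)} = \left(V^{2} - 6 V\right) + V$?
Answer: $\frac{20898}{5} + 243 \sqrt{2} \approx 4523.3$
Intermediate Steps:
$U{\left(V \right)} = V^{2} - 5 V$
$\left(\left(\frac{U{\left(3 \cdot 6 \right)}}{15} + 49\right) - 16\right) \left(\sqrt{-9 + 59} + 86\right) = \left(\left(\frac{3 \cdot 6 \left(-5 + 3 \cdot 6\right)}{15} + 49\right) - 16\right) \left(\sqrt{-9 + 59} + 86\right) = \left(\left(18 \left(-5 + 18\right) \frac{1}{15} + 49\right) - 16\right) \left(\sqrt{50} + 86\right) = \left(\left(18 \cdot 13 \cdot \frac{1}{15} + 49\right) - 16\right) \left(5 \sqrt{2} + 86\right) = \left(\left(234 \cdot \frac{1}{15} + 49\right) - 16\right) \left(86 + 5 \sqrt{2}\right) = \left(\left(\frac{78}{5} + 49\right) - 16\right) \left(86 + 5 \sqrt{2}\right) = \left(\frac{323}{5} - 16\right) \left(86 + 5 \sqrt{2}\right) = \frac{243 \left(86 + 5 \sqrt{2}\right)}{5} = \frac{20898}{5} + 243 \sqrt{2}$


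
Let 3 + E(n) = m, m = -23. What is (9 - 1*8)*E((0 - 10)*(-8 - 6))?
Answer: -26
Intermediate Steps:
E(n) = -26 (E(n) = -3 - 23 = -26)
(9 - 1*8)*E((0 - 10)*(-8 - 6)) = (9 - 1*8)*(-26) = (9 - 8)*(-26) = 1*(-26) = -26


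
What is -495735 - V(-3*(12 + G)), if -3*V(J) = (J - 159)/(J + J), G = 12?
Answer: -71385763/144 ≈ -4.9573e+5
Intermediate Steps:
V(J) = -(-159 + J)/(6*J) (V(J) = -(J - 159)/(3*(J + J)) = -(-159 + J)/(3*(2*J)) = -(-159 + J)*1/(2*J)/3 = -(-159 + J)/(6*J))
-495735 - V(-3*(12 + G)) = -495735 - (159 - (-3)*(12 + 12))/(6*((-3*(12 + 12)))) = -495735 - (159 - (-3)*24)/(6*((-3*24))) = -495735 - (159 - 1*(-72))/(6*(-72)) = -495735 - (-1)*(159 + 72)/(6*72) = -495735 - (-1)*231/(6*72) = -495735 - 1*(-77/144) = -495735 + 77/144 = -71385763/144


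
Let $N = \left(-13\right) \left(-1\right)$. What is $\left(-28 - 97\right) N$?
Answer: $-1625$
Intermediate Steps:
$N = 13$
$\left(-28 - 97\right) N = \left(-28 - 97\right) 13 = \left(-125\right) 13 = -1625$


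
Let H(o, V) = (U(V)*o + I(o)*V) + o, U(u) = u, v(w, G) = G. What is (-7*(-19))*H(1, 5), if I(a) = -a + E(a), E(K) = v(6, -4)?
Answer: -2527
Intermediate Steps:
E(K) = -4
I(a) = -4 - a (I(a) = -a - 4 = -4 - a)
H(o, V) = o + V*o + V*(-4 - o) (H(o, V) = (V*o + (-4 - o)*V) + o = (V*o + V*(-4 - o)) + o = o + V*o + V*(-4 - o))
(-7*(-19))*H(1, 5) = (-7*(-19))*(1 - 4*5) = 133*(1 - 20) = 133*(-19) = -2527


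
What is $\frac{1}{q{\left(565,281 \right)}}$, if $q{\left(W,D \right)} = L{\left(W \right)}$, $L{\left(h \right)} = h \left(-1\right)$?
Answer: $- \frac{1}{565} \approx -0.0017699$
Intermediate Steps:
$L{\left(h \right)} = - h$
$q{\left(W,D \right)} = - W$
$\frac{1}{q{\left(565,281 \right)}} = \frac{1}{\left(-1\right) 565} = \frac{1}{-565} = - \frac{1}{565}$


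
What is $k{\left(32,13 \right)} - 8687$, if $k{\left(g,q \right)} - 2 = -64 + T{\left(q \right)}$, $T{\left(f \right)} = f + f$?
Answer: $-8723$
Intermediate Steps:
$T{\left(f \right)} = 2 f$
$k{\left(g,q \right)} = -62 + 2 q$ ($k{\left(g,q \right)} = 2 + \left(-64 + 2 q\right) = -62 + 2 q$)
$k{\left(32,13 \right)} - 8687 = \left(-62 + 2 \cdot 13\right) - 8687 = \left(-62 + 26\right) - 8687 = -36 - 8687 = -8723$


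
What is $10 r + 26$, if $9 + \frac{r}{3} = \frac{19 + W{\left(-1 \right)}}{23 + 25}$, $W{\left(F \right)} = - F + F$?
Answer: $- \frac{1857}{8} \approx -232.13$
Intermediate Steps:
$W{\left(F \right)} = 0$
$r = - \frac{413}{16}$ ($r = -27 + 3 \frac{19 + 0}{23 + 25} = -27 + 3 \cdot \frac{19}{48} = -27 + \frac{19}{16} = - \frac{413}{16} \approx -25.813$)
$10 r + 26 = 10 \left(- \frac{413}{16}\right) + 26 = - \frac{2065}{8} + 26 = - \frac{1857}{8}$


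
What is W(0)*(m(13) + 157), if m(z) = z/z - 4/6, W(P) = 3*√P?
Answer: 0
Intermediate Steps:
m(z) = ⅓ (m(z) = 1 - 4*⅙ = 1 - ⅔ = ⅓)
W(0)*(m(13) + 157) = (3*√0)*(⅓ + 157) = (3*0)*(472/3) = 0*(472/3) = 0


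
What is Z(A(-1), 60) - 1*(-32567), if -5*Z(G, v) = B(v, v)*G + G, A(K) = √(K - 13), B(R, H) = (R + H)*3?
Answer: 32567 - 361*I*√14/5 ≈ 32567.0 - 270.15*I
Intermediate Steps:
B(R, H) = 3*H + 3*R (B(R, H) = (H + R)*3 = 3*H + 3*R)
A(K) = √(-13 + K)
Z(G, v) = -G/5 - 6*G*v/5 (Z(G, v) = -((3*v + 3*v)*G + G)/5 = -((6*v)*G + G)/5 = -(6*G*v + G)/5 = -(G + 6*G*v)/5 = -G/5 - 6*G*v/5)
Z(A(-1), 60) - 1*(-32567) = -√(-13 - 1)*(1 + 6*60)/5 - 1*(-32567) = -√(-14)*(1 + 360)/5 + 32567 = -⅕*I*√14*361 + 32567 = -361*I*√14/5 + 32567 = 32567 - 361*I*√14/5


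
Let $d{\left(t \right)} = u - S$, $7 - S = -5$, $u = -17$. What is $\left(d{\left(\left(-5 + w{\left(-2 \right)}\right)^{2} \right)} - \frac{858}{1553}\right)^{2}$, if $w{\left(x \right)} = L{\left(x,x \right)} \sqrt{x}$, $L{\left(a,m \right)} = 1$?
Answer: $\frac{2106351025}{2411809} \approx 873.35$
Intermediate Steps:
$S = 12$ ($S = 7 - -5 = 7 + 5 = 12$)
$w{\left(x \right)} = \sqrt{x}$ ($w{\left(x \right)} = 1 \sqrt{x} = \sqrt{x}$)
$d{\left(t \right)} = -29$ ($d{\left(t \right)} = -17 - 12 = -29$)
$\left(d{\left(\left(-5 + w{\left(-2 \right)}\right)^{2} \right)} - \frac{858}{1553}\right)^{2} = \left(-29 - \frac{858}{1553}\right)^{2} = \left(- \frac{45895}{1553}\right)^{2} = \frac{2106351025}{2411809}$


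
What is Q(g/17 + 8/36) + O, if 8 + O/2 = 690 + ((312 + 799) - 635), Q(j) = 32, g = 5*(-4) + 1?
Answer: 2348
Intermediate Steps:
g = -19 (g = -20 + 1 = -19)
O = 2316 (O = -16 + 2*(690 + ((312 + 799) - 635)) = -16 + 2*(690 + (1111 - 635)) = -16 + 2*(690 + 476) = -16 + 2*1166 = -16 + 2332 = 2316)
Q(g/17 + 8/36) + O = 32 + 2316 = 2348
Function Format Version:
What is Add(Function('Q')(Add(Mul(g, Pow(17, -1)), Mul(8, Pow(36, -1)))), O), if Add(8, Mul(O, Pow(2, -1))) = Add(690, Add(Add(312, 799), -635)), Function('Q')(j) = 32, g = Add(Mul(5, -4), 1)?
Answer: 2348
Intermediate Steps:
g = -19 (g = Add(-20, 1) = -19)
O = 2316 (O = Add(-16, Mul(2, Add(690, Add(Add(312, 799), -635)))) = Add(-16, Mul(2, Add(690, Add(1111, -635)))) = Add(-16, Mul(2, Add(690, 476))) = Add(-16, Mul(2, 1166)) = Add(-16, 2332) = 2316)
Add(Function('Q')(Add(Mul(g, Pow(17, -1)), Mul(8, Pow(36, -1)))), O) = Add(32, 2316) = 2348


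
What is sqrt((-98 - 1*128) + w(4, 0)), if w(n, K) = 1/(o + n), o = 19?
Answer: I*sqrt(119531)/23 ≈ 15.032*I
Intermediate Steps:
w(n, K) = 1/(19 + n)
sqrt((-98 - 1*128) + w(4, 0)) = sqrt((-98 - 1*128) + 1/(19 + 4)) = sqrt((-98 - 128) + 1/23) = sqrt(-226 + 1/23) = sqrt(-5197/23) = I*sqrt(119531)/23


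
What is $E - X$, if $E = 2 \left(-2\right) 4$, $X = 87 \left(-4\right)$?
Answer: $332$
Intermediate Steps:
$X = -348$
$E = -16$ ($E = \left(-4\right) 4 = -16$)
$E - X = -16 - -348 = -16 + 348 = 332$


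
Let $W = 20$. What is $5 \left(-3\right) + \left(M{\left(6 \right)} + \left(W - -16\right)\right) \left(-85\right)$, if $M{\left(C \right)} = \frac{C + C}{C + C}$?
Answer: $-3160$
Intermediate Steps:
$M{\left(C \right)} = 1$ ($M{\left(C \right)} = \frac{2 C}{2 C} = 2 C \frac{1}{2 C} = 1$)
$5 \left(-3\right) + \left(M{\left(6 \right)} + \left(W - -16\right)\right) \left(-85\right) = 5 \left(-3\right) + \left(1 + \left(20 - -16\right)\right) \left(-85\right) = -15 + \left(1 + \left(20 + 16\right)\right) \left(-85\right) = -15 + \left(1 + 36\right) \left(-85\right) = -15 + 37 \left(-85\right) = -15 - 3145 = -3160$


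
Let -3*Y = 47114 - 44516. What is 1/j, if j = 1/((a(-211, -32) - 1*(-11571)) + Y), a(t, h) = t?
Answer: 10494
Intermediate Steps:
Y = -866 (Y = -(47114 - 44516)/3 = -⅓*2598 = -866)
j = 1/10494 (j = 1/((-211 - 1*(-11571)) - 866) = 1/((-211 + 11571) - 866) = 1/(11360 - 866) = 1/10494 ≈ 9.5293e-5)
1/j = 1/(1/10494) = 10494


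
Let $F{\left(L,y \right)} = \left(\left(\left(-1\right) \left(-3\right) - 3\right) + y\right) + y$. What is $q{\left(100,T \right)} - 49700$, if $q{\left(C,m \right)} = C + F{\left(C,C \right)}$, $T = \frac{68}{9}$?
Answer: $-49400$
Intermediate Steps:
$F{\left(L,y \right)} = 2 y$ ($F{\left(L,y \right)} = \left(\left(3 - 3\right) + y\right) + y = \left(0 + y\right) + y = y + y = 2 y$)
$T = \frac{68}{9}$ ($T = 68 \cdot \frac{1}{9} = \frac{68}{9} \approx 7.5556$)
$q{\left(C,m \right)} = 3 C$ ($q{\left(C,m \right)} = C + 2 C = 3 C$)
$q{\left(100,T \right)} - 49700 = 3 \cdot 100 - 49700 = 300 - 49700 = -49400$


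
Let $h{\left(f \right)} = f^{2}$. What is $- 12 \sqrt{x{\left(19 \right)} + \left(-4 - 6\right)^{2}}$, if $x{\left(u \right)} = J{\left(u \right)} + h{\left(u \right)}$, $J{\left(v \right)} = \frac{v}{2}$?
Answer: $- 6 \sqrt{1882} \approx -260.29$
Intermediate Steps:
$J{\left(v \right)} = \frac{v}{2}$ ($J{\left(v \right)} = v \frac{1}{2} = \frac{v}{2}$)
$x{\left(u \right)} = u^{2} + \frac{u}{2}$ ($x{\left(u \right)} = \frac{u}{2} + u^{2} = u^{2} + \frac{u}{2}$)
$- 12 \sqrt{x{\left(19 \right)} + \left(-4 - 6\right)^{2}} = - 12 \sqrt{19 \left(\frac{1}{2} + 19\right) + \left(-4 - 6\right)^{2}} = - 12 \sqrt{19 \cdot \frac{39}{2} + \left(-10\right)^{2}} = - 12 \sqrt{\frac{741}{2} + 100} = - 12 \sqrt{\frac{941}{2}} = - 12 \frac{\sqrt{1882}}{2} = - 6 \sqrt{1882}$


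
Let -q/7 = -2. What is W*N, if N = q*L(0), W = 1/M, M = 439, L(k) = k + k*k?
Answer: 0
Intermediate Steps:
L(k) = k + k**2
q = 14 (q = -7*(-2) = 14)
W = 1/439 ≈ 0.0022779
N = 0 (N = 14*(0*(1 + 0)) = 14*(0*1) = 14*0 = 0)
W*N = (1/439)*0 = 0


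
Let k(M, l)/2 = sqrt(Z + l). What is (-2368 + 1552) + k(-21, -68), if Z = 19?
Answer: -816 + 14*I ≈ -816.0 + 14.0*I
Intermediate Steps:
k(M, l) = 2*sqrt(19 + l)
(-2368 + 1552) + k(-21, -68) = (-2368 + 1552) + 2*sqrt(19 - 68) = -816 + 2*sqrt(-49) = -816 + 2*(7*I) = -816 + 14*I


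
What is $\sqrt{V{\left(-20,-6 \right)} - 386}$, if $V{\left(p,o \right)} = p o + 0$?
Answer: $i \sqrt{266} \approx 16.31 i$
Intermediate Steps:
$V{\left(p,o \right)} = o p$ ($V{\left(p,o \right)} = o p + 0 = o p$)
$\sqrt{V{\left(-20,-6 \right)} - 386} = \sqrt{\left(-6\right) \left(-20\right) - 386} = \sqrt{120 - 386} = \sqrt{-266} = i \sqrt{266}$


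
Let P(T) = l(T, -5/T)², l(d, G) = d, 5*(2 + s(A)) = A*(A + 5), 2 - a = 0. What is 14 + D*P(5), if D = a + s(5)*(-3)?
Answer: -536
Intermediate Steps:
a = 2 (a = 2 - 1*0 = 2 + 0 = 2)
s(A) = -2 + A*(5 + A)/5 (s(A) = -2 + (A*(A + 5))/5 = -2 + (A*(5 + A))/5 = -2 + A*(5 + A)/5)
P(T) = T²
D = -22 (D = 2 + (-2 + 5 + (⅕)*5²)*(-3) = 2 + (-2 + 5 + (⅕)*25)*(-3) = 2 + (-2 + 5 + 5)*(-3) = 2 + 8*(-3) = 2 - 24 = -22)
14 + D*P(5) = 14 - 22*5² = 14 - 22*25 = 14 - 550 = -536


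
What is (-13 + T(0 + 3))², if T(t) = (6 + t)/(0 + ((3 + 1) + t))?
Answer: 6724/49 ≈ 137.22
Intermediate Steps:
T(t) = (6 + t)/(4 + t) (T(t) = (6 + t)/(0 + (4 + t)) = (6 + t)/(4 + t))
(-13 + T(0 + 3))² = (-13 + (6 + (0 + 3))/(4 + (0 + 3)))² = (-13 + (6 + 3)/(4 + 3))² = (-13 + 9/7)² = (-82/7)² = 6724/49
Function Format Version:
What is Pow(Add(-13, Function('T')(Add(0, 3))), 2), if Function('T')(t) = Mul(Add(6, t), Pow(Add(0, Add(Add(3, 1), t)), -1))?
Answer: Rational(6724, 49) ≈ 137.22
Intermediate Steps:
Function('T')(t) = Mul(Pow(Add(4, t), -1), Add(6, t)) (Function('T')(t) = Mul(Add(6, t), Pow(Add(0, Add(4, t)), -1)) = Mul(Add(6, t), Pow(Add(4, t), -1)) = Mul(Pow(Add(4, t), -1), Add(6, t)))
Pow(Add(-13, Function('T')(Add(0, 3))), 2) = Pow(Add(-13, Mul(Pow(Add(4, Add(0, 3)), -1), Add(6, Add(0, 3)))), 2) = Pow(Add(-13, Mul(Pow(Add(4, 3), -1), Add(6, 3))), 2) = Pow(Add(-13, Mul(Pow(7, -1), 9)), 2) = Pow(Add(-13, Mul(Rational(1, 7), 9)), 2) = Pow(Add(-13, Rational(9, 7)), 2) = Pow(Rational(-82, 7), 2) = Rational(6724, 49)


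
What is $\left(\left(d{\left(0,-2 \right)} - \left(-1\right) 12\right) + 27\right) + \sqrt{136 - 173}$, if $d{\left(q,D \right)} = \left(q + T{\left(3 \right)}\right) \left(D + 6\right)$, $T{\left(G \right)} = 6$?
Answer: $63 + i \sqrt{37} \approx 63.0 + 6.0828 i$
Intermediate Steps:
$d{\left(q,D \right)} = \left(6 + D\right) \left(6 + q\right)$ ($d{\left(q,D \right)} = \left(q + 6\right) \left(D + 6\right) = \left(6 + q\right) \left(6 + D\right) = \left(6 + D\right) \left(6 + q\right)$)
$\left(\left(d{\left(0,-2 \right)} - \left(-1\right) 12\right) + 27\right) + \sqrt{136 - 173} = \left(\left(\left(36 + 6 \left(-2\right) + 6 \cdot 0 - 0\right) - \left(-1\right) 12\right) + 27\right) + \sqrt{136 - 173} = \left(\left(\left(36 - 12 + 0 + 0\right) - -12\right) + 27\right) + \sqrt{-37} = \left(\left(24 + 12\right) + 27\right) + i \sqrt{37} = \left(36 + 27\right) + i \sqrt{37} = 63 + i \sqrt{37}$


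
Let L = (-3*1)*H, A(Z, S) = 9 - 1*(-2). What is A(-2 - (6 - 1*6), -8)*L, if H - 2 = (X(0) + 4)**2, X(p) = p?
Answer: -594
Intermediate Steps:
A(Z, S) = 11 (A(Z, S) = 9 + 2 = 11)
H = 18 (H = 2 + (0 + 4)**2 = 2 + 4**2 = 2 + 16 = 18)
L = -54 (L = -3*1*18 = -3*18 = -54)
A(-2 - (6 - 1*6), -8)*L = 11*(-54) = -594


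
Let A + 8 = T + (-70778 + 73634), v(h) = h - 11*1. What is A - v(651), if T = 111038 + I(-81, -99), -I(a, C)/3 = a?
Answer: 113489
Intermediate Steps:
I(a, C) = -3*a
v(h) = -11 + h (v(h) = h - 11 = -11 + h)
T = 111281 (T = 111038 - 3*(-81) = 111038 + 243 = 111281)
A = 114129 (A = -8 + (111281 + (-70778 + 73634)) = -8 + (111281 + 2856) = -8 + 114137 = 114129)
A - v(651) = 114129 - (-11 + 651) = 114129 - 1*640 = 114129 - 640 = 113489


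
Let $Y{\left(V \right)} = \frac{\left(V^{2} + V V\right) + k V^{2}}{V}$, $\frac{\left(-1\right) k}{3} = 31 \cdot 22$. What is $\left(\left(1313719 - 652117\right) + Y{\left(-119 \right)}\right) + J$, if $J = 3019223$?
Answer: $3924061$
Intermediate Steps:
$k = -2046$ ($k = - 3 \cdot 31 \cdot 22 = \left(-3\right) 682 = -2046$)
$Y{\left(V \right)} = - 2044 V$ ($Y{\left(V \right)} = \frac{\left(V^{2} + V V\right) - 2046 V^{2}}{V} = \frac{\left(V^{2} + V^{2}\right) - 2046 V^{2}}{V} = \frac{2 V^{2} - 2046 V^{2}}{V} = \frac{\left(-2044\right) V^{2}}{V} = - 2044 V$)
$\left(\left(1313719 - 652117\right) + Y{\left(-119 \right)}\right) + J = \left(\left(1313719 - 652117\right) - -243236\right) + 3019223 = \left(661602 + 243236\right) + 3019223 = 904838 + 3019223 = 3924061$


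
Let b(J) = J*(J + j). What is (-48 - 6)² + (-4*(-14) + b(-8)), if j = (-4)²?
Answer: 2908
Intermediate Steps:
j = 16
b(J) = J*(16 + J) (b(J) = J*(J + 16) = J*(16 + J))
(-48 - 6)² + (-4*(-14) + b(-8)) = (-48 - 6)² + (-4*(-14) - 8*(16 - 8)) = (-54)² + (56 - 8*8) = 2916 + (56 - 64) = 2916 - 8 = 2908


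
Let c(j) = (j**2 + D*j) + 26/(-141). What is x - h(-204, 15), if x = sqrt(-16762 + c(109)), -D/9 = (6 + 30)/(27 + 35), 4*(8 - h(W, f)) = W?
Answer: -59 + I*sqrt(104140976385)/4371 ≈ -59.0 + 73.829*I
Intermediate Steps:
h(W, f) = 8 - W/4
D = -162/31 (D = -9*(6 + 30)/(27 + 35) = -324/62 = -9*18/31 = -162/31 ≈ -5.2258)
c(j) = -26/141 + j**2 - 162*j/31 (c(j) = (j**2 - 162*j/31) + 26/(-141) = (j**2 - 162*j/31) + 26*(-1/141) = (j**2 - 162*j/31) - 26/141 = -26/141 + j**2 - 162*j/31)
x = I*sqrt(104140976385)/4371 (x = sqrt(-16762 + (-26/141 + 109**2 - 162/31*109)) = sqrt(-16762 + (-26/141 + 11881 - 17658/31)) = sqrt(-16762 + 49441267/4371) = sqrt(-23825435/4371) = I*sqrt(104140976385)/4371 ≈ 73.829*I)
x - h(-204, 15) = I*sqrt(104140976385)/4371 - (8 - 1/4*(-204)) = I*sqrt(104140976385)/4371 - (8 + 51) = I*sqrt(104140976385)/4371 - 1*59 = I*sqrt(104140976385)/4371 - 59 = -59 + I*sqrt(104140976385)/4371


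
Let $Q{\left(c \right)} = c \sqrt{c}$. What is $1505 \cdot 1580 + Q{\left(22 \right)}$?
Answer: $2377900 + 22 \sqrt{22} \approx 2.378 \cdot 10^{6}$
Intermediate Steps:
$Q{\left(c \right)} = c^{\frac{3}{2}}$
$1505 \cdot 1580 + Q{\left(22 \right)} = 1505 \cdot 1580 + 22^{\frac{3}{2}} = 2377900 + 22 \sqrt{22}$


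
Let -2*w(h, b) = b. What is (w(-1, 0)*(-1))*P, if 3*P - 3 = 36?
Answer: 0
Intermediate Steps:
P = 13 (P = 1 + (⅓)*36 = 1 + 12 = 13)
w(h, b) = -b/2
(w(-1, 0)*(-1))*P = (-½*0*(-1))*13 = (0*(-1))*13 = 0*13 = 0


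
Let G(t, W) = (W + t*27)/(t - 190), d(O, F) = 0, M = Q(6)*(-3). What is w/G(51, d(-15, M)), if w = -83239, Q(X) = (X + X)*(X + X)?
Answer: 11570221/1377 ≈ 8402.5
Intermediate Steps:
Q(X) = 4*X² (Q(X) = (2*X)*(2*X) = 4*X²)
M = -432 (M = (4*6²)*(-3) = (4*36)*(-3) = 144*(-3) = -432)
G(t, W) = (W + 27*t)/(-190 + t)
w/G(51, d(-15, M)) = -83239*(-190 + 51)/(0 + 27*51) = -83239*(-139/(0 + 1377)) = -83239/((-1/139*1377)) = -83239/(-1377/139) = -83239*(-139/1377) = 11570221/1377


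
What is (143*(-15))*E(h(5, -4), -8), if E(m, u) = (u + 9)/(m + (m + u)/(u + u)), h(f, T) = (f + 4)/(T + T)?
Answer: 274560/71 ≈ 3867.0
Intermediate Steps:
h(f, T) = (4 + f)/(2*T) (h(f, T) = (4 + f)/((2*T)) = (4 + f)*(1/(2*T)) = (4 + f)/(2*T))
E(m, u) = (9 + u)/(m + (m + u)/(2*u)) (E(m, u) = (9 + u)/(m + (m + u)/((2*u))) = (9 + u)/(m + (m + u)*(1/(2*u))) = (9 + u)/(m + (m + u)/(2*u)))
(143*(-15))*E(h(5, -4), -8) = (143*(-15))*(2*(-8)*(9 - 8)/((½)*(4 + 5)/(-4) - 8 + 2*((½)*(4 + 5)/(-4))*(-8))) = -4290*(-8)/((½)*(-¼)*9 - 8 + 2*((½)*(-¼)*9)*(-8)) = -4290*(-8)/(-9/8 - 8 + 2*(-9/8)*(-8)) = -4290*(-8)/(-9/8 - 8 + 18) = -4290*(-8)/71/8 = -4290*(-8)*8/71 = -2145*(-128/71) = 274560/71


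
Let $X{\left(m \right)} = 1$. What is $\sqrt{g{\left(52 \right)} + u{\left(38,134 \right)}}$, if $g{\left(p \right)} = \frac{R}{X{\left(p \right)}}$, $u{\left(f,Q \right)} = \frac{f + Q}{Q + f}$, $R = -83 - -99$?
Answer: $\sqrt{17} \approx 4.1231$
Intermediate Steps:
$R = 16$ ($R = -83 + 99 = 16$)
$u{\left(f,Q \right)} = 1$ ($u{\left(f,Q \right)} = \frac{Q + f}{Q + f} = 1$)
$g{\left(p \right)} = 16$ ($g{\left(p \right)} = \frac{16}{1} = 16 \cdot 1 = 16$)
$\sqrt{g{\left(52 \right)} + u{\left(38,134 \right)}} = \sqrt{16 + 1} = \sqrt{17}$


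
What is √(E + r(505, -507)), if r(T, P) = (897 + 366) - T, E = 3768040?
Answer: √3768798 ≈ 1941.3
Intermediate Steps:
r(T, P) = 1263 - T
√(E + r(505, -507)) = √(3768040 + (1263 - 1*505)) = √(3768040 + (1263 - 505)) = √(3768040 + 758) = √3768798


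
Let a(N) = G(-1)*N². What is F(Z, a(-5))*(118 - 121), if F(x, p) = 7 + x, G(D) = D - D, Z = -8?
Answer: 3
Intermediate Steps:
G(D) = 0
a(N) = 0 (a(N) = 0*N² = 0)
F(Z, a(-5))*(118 - 121) = (7 - 8)*(118 - 121) = -1*(-3) = 3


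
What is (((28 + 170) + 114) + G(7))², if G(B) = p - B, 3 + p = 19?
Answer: 103041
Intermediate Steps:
p = 16 (p = -3 + 19 = 16)
G(B) = 16 - B
(((28 + 170) + 114) + G(7))² = (((28 + 170) + 114) + (16 - 1*7))² = ((198 + 114) + (16 - 7))² = (312 + 9)² = 321² = 103041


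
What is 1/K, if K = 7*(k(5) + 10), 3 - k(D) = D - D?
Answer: 1/91 ≈ 0.010989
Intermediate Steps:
k(D) = 3 (k(D) = 3 - (D - D) = 3 - 1*0 = 3 + 0 = 3)
K = 91 (K = 7*(3 + 10) = 7*13 = 91)
1/K = 1/91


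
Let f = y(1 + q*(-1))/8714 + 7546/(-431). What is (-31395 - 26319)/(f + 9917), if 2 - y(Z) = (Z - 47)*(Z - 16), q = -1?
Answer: -108379216038/18589793783 ≈ -5.8300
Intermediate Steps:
y(Z) = 2 - (-47 + Z)*(-16 + Z) (y(Z) = 2 - (Z - 47)*(Z - 16) = 2 - (-47 + Z)*(-16 + Z))
f = -33013256/1877867 (f = (-750 - (1 - 1*(-1))² + 63*(1 - 1*(-1)))/8714 + 7546/(-431) = (-750 - (1 + 1)² + 63*(1 + 1))*(1/8714) + 7546*(-1/431) = (-750 - 1*2² + 63*2)*(1/8714) - 7546/431 = (-750 - 1*4 + 126)*(1/8714) - 7546/431 = (-750 - 4 + 126)*(1/8714) - 7546/431 = -628*1/8714 - 7546/431 = -314/4357 - 7546/431 = -33013256/1877867 ≈ -17.580)
(-31395 - 26319)/(f + 9917) = (-31395 - 26319)/(-33013256/1877867 + 9917) = -57714/18589793783/1877867 = -57714*1877867/18589793783 = -108379216038/18589793783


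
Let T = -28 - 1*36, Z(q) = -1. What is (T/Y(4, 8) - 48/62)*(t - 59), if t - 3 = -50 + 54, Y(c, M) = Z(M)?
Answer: -101920/31 ≈ -3287.7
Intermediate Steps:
T = -64 (T = -28 - 36 = -64)
Y(c, M) = -1
t = 7 (t = 3 + (-50 + 54) = 3 + 4 = 7)
(T/Y(4, 8) - 48/62)*(t - 59) = (-64/(-1) - 48/62)*(7 - 59) = (-64*(-1) - 48*1/62)*(-52) = (64 - 24/31)*(-52) = (1960/31)*(-52) = -101920/31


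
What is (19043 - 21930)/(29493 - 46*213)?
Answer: -2887/19695 ≈ -0.14659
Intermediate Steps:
(19043 - 21930)/(29493 - 46*213) = -2887/(29493 - 9798) = -2887/19695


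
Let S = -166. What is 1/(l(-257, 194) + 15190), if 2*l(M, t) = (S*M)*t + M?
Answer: 2/8306551 ≈ 2.4077e-7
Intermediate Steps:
l(M, t) = M/2 - 83*M*t (l(M, t) = ((-166*M)*t + M)/2 = (-166*M*t + M)/2 = (M - 166*M*t)/2 = M/2 - 83*M*t)
1/(l(-257, 194) + 15190) = 1/((½)*(-257)*(1 - 166*194) + 15190) = 1/((½)*(-257)*(1 - 32204) + 15190) = 1/((½)*(-257)*(-32203) + 15190) = 1/(8276171/2 + 15190) = 1/(8306551/2) = 2/8306551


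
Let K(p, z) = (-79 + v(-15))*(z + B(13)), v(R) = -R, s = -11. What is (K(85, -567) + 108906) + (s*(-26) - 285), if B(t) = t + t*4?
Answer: 141035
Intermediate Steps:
B(t) = 5*t (B(t) = t + 4*t = 5*t)
K(p, z) = -4160 - 64*z (K(p, z) = (-79 - 1*(-15))*(z + 5*13) = (-79 + 15)*(z + 65) = -64*(65 + z) = -4160 - 64*z)
(K(85, -567) + 108906) + (s*(-26) - 285) = ((-4160 - 64*(-567)) + 108906) + (-11*(-26) - 285) = ((-4160 + 36288) + 108906) + (286 - 285) = (32128 + 108906) + 1 = 141034 + 1 = 141035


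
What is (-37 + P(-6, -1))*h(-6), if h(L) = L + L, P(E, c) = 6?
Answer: 372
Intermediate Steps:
h(L) = 2*L
(-37 + P(-6, -1))*h(-6) = (-37 + 6)*(2*(-6)) = -31*(-12) = 372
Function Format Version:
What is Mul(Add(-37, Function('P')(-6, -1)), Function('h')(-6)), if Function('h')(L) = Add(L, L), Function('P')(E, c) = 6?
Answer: 372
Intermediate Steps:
Function('h')(L) = Mul(2, L)
Mul(Add(-37, Function('P')(-6, -1)), Function('h')(-6)) = Mul(Add(-37, 6), Mul(2, -6)) = Mul(-31, -12) = 372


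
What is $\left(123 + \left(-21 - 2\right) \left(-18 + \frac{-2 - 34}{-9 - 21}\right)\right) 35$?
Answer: $17829$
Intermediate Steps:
$\left(123 + \left(-21 - 2\right) \left(-18 + \frac{-2 - 34}{-9 - 21}\right)\right) 35 = \left(123 - 23 \left(-18 - \frac{36}{-30}\right)\right) 35 = \left(123 - 23 \left(-18 - - \frac{6}{5}\right)\right) 35 = \left(123 - 23 \left(-18 + \frac{6}{5}\right)\right) 35 = \left(123 - - \frac{1932}{5}\right) 35 = \left(123 + \frac{1932}{5}\right) 35 = \frac{2547}{5} \cdot 35 = 17829$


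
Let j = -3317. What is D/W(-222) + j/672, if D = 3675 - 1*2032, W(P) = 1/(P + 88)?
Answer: -147952181/672 ≈ -2.2017e+5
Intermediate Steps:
W(P) = 1/(88 + P)
D = 1643 (D = 3675 - 2032 = 1643)
D/W(-222) + j/672 = 1643/(1/(88 - 222)) - 3317/672 = 1643/(1/(-134)) - 3317*1/672 = 1643/(-1/134) - 3317/672 = 1643*(-134) - 3317/672 = -220162 - 3317/672 = -147952181/672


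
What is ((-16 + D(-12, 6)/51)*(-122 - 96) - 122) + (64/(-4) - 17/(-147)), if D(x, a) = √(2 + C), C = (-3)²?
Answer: 492467/147 - 218*√11/51 ≈ 3335.9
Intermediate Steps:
C = 9
D(x, a) = √11 (D(x, a) = √(2 + 9) = √11)
((-16 + D(-12, 6)/51)*(-122 - 96) - 122) + (64/(-4) - 17/(-147)) = ((-16 + √11/51)*(-122 - 96) - 122) + (64/(-4) - 17/(-147)) = ((-16 + √11*(1/51))*(-218) - 122) + (64*(-¼) - 17*(-1/147)) = ((-16 + √11/51)*(-218) - 122) + (-16 + 17/147) = ((3488 - 218*√11/51) - 122) - 2335/147 = (3366 - 218*√11/51) - 2335/147 = 492467/147 - 218*√11/51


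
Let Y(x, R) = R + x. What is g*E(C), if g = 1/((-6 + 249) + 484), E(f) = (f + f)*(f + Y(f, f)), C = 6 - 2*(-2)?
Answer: 600/727 ≈ 0.82531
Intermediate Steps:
C = 10 (C = 6 + 4 = 10)
E(f) = 6*f² (E(f) = (f + f)*(f + (f + f)) = (2*f)*(f + 2*f) = (2*f)*(3*f) = 6*f²)
g = 1/727 (g = 1/(243 + 484) = 1/727 ≈ 0.0013755)
g*E(C) = (6*10²)/727 = (6*100)/727 = (1/727)*600 = 600/727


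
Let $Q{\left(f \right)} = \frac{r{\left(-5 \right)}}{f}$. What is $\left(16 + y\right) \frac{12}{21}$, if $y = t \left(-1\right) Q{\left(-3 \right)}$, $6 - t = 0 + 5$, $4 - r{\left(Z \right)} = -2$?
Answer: $\frac{72}{7} \approx 10.286$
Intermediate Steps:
$r{\left(Z \right)} = 6$ ($r{\left(Z \right)} = 4 - -2 = 4 + 2 = 6$)
$t = 1$ ($t = 6 - \left(0 + 5\right) = 6 - 5 = 1$)
$Q{\left(f \right)} = \frac{6}{f}$
$y = 2$ ($y = 1 \left(-1\right) \frac{6}{-3} = - \frac{6 \left(-1\right)}{3} = \left(-1\right) \left(-2\right) = 2$)
$\left(16 + y\right) \frac{12}{21} = \left(16 + 2\right) \frac{12}{21} = 18 \cdot 12 \cdot \frac{1}{21} = 18 \cdot \frac{4}{7} = \frac{72}{7}$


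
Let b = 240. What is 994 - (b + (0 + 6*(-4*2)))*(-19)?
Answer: 4642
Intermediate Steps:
994 - (b + (0 + 6*(-4*2)))*(-19) = 994 - (240 + (0 + 6*(-4*2)))*(-19) = 994 - (240 + (0 + 6*(-8)))*(-19) = 994 - (240 + (0 - 48))*(-19) = 994 - (240 - 48)*(-19) = 994 - 192*(-19) = 994 - 1*(-3648) = 994 + 3648 = 4642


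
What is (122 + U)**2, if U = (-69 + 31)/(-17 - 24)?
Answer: 25401600/1681 ≈ 15111.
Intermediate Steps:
U = 38/41 (U = -38/(-41) = -38*(-1/41) = 38/41 ≈ 0.92683)
(122 + U)**2 = (122 + 38/41)**2 = (5040/41)**2 = 25401600/1681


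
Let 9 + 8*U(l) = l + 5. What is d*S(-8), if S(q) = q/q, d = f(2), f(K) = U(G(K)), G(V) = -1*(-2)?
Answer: -¼ ≈ -0.25000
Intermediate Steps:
G(V) = 2
U(l) = -½ + l/8 (U(l) = -9/8 + (l + 5)/8 = -9/8 + (5 + l)/8 = -9/8 + (5/8 + l/8) = -½ + l/8)
f(K) = -¼ (f(K) = -½ + (⅛)*2 = -½ + ¼ = -¼)
d = -¼ ≈ -0.25000
S(q) = 1
d*S(-8) = -¼*1 = -¼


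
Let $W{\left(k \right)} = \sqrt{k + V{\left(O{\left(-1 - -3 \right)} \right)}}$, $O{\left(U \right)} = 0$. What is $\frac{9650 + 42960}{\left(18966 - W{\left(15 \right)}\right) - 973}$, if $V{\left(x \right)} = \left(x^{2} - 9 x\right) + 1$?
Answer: $\frac{52610}{17989} \approx 2.9246$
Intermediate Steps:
$V{\left(x \right)} = 1 + x^{2} - 9 x$
$W{\left(k \right)} = \sqrt{1 + k}$ ($W{\left(k \right)} = \sqrt{k + \left(1 + 0^{2} - 0\right)} = \sqrt{k + \left(1 + 0 + 0\right)} = \sqrt{k + 1} = \sqrt{1 + k}$)
$\frac{9650 + 42960}{\left(18966 - W{\left(15 \right)}\right) - 973} = \frac{9650 + 42960}{\left(18966 - \sqrt{1 + 15}\right) - 973} = \frac{52610}{\left(18966 - \sqrt{16}\right) - 973} = \frac{52610}{\left(18966 - 4\right) - 973} = \frac{52610}{18962 - 973} = \frac{52610}{17989}$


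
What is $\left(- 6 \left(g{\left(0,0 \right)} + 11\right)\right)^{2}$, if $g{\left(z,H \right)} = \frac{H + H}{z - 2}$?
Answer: $4356$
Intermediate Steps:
$g{\left(z,H \right)} = \frac{2 H}{-2 + z}$
$\left(- 6 \left(g{\left(0,0 \right)} + 11\right)\right)^{2} = \left(- 6 \left(2 \cdot 0 \frac{1}{-2 + 0} + 11\right)\right)^{2} = \left(- 6 \left(2 \cdot 0 \frac{1}{-2} + 11\right)\right)^{2} = \left(- 6 \left(2 \cdot 0 \left(- \frac{1}{2}\right) + 11\right)\right)^{2} = \left(- 6 \left(0 + 11\right)\right)^{2} = \left(\left(-6\right) 11\right)^{2} = \left(-66\right)^{2} = 4356$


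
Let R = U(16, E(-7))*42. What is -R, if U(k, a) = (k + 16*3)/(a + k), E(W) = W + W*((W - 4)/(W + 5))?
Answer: 5376/59 ≈ 91.119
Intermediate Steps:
E(W) = W + W*(-4 + W)/(5 + W) (E(W) = W + W*((-4 + W)/(5 + W)) = W + W*(-4 + W)/(5 + W))
U(k, a) = (48 + k)/(a + k) (U(k, a) = (k + 48)/(a + k) = (48 + k)/(a + k))
R = -5376/59 (R = ((48 + 16)/(-7*(1 + 2*(-7))/(5 - 7) + 16))*42 = (64/(-7*(1 - 14)/(-2) + 16))*42 = (64/(-7*(-1/2)*(-13) + 16))*42 = (64/(-91/2 + 16))*42 = (64/(-59/2))*42 = -2/59*64*42 = -128/59*42 = -5376/59 ≈ -91.119)
-R = -1*(-5376/59) = 5376/59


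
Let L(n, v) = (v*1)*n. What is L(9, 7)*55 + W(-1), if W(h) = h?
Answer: 3464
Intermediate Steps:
L(n, v) = n*v (L(n, v) = v*n = n*v)
L(9, 7)*55 + W(-1) = (9*7)*55 - 1 = 63*55 - 1 = 3465 - 1 = 3464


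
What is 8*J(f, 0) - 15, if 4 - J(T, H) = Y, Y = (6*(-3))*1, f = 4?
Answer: 161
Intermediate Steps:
Y = -18 (Y = -18*1 = -18)
J(T, H) = 22 (J(T, H) = 4 - 1*(-18) = 4 + 18 = 22)
8*J(f, 0) - 15 = 8*22 - 15 = 176 - 15 = 161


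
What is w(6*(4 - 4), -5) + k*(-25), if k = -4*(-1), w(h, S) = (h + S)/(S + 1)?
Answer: -395/4 ≈ -98.750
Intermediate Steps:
w(h, S) = (S + h)/(1 + S)
k = 4
w(6*(4 - 4), -5) + k*(-25) = (-5 + 6*(4 - 4))/(1 - 5) + 4*(-25) = (-5 + 6*0)/(-4) - 100 = -(-5 + 0)/4 - 100 = -¼*(-5) - 100 = 5/4 - 100 = -395/4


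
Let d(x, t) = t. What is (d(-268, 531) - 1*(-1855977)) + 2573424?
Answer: 4429932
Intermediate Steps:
(d(-268, 531) - 1*(-1855977)) + 2573424 = (531 - 1*(-1855977)) + 2573424 = (531 + 1855977) + 2573424 = 1856508 + 2573424 = 4429932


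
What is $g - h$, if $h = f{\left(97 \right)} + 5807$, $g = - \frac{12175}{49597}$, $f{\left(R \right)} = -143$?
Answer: $- \frac{280929583}{49597} \approx -5664.2$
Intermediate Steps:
$g = - \frac{12175}{49597}$ ($g = \left(-12175\right) \frac{1}{49597} = - \frac{12175}{49597} \approx -0.24548$)
$h = 5664$ ($h = -143 + 5807 = 5664$)
$g - h = - \frac{12175}{49597} - 5664 = - \frac{280929583}{49597}$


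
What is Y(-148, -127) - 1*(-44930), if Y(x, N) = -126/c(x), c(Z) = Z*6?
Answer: 6649661/148 ≈ 44930.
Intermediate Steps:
c(Z) = 6*Z
Y(x, N) = -21/x (Y(x, N) = -126*1/(6*x) = -21/x)
Y(-148, -127) - 1*(-44930) = -21/(-148) - 1*(-44930) = -21*(-1/148) + 44930 = 21/148 + 44930 = 6649661/148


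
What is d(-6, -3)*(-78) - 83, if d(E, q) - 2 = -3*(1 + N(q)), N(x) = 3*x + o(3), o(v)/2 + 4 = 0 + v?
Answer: -2579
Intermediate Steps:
o(v) = -8 + 2*v (o(v) = -8 + 2*(0 + v) = -8 + 2*v)
N(x) = -2 + 3*x (N(x) = 3*x + (-8 + 2*3) = 3*x + (-8 + 6) = 3*x - 2 = -2 + 3*x)
d(E, q) = 5 - 9*q (d(E, q) = 2 - 3*(1 + (-2 + 3*q)) = 2 - 3*(-1 + 3*q) = 2 + (3 - 9*q) = 5 - 9*q)
d(-6, -3)*(-78) - 83 = (5 - 9*(-3))*(-78) - 83 = (5 + 27)*(-78) - 83 = 32*(-78) - 83 = -2496 - 83 = -2579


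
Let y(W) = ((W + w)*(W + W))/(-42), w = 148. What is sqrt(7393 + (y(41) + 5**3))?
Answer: sqrt(7149) ≈ 84.552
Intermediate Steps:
y(W) = -W*(148 + W)/21 (y(W) = ((W + 148)*(W + W))/(-42) = ((148 + W)*(2*W))*(-1/42) = (2*W*(148 + W))*(-1/42) = -W*(148 + W)/21)
sqrt(7393 + (y(41) + 5**3)) = sqrt(7393 + (-1/21*41*(148 + 41) + 5**3)) = sqrt(7393 + (-1/21*41*189 + 125)) = sqrt(7393 + (-369 + 125)) = sqrt(7393 - 244) = sqrt(7149)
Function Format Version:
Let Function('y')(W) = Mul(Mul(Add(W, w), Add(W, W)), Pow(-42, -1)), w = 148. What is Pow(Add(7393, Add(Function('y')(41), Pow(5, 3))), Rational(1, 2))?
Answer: Pow(7149, Rational(1, 2)) ≈ 84.552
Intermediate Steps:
Function('y')(W) = Mul(Rational(-1, 21), W, Add(148, W)) (Function('y')(W) = Mul(Mul(Add(W, 148), Add(W, W)), Pow(-42, -1)) = Mul(Mul(Add(148, W), Mul(2, W)), Rational(-1, 42)) = Mul(Mul(2, W, Add(148, W)), Rational(-1, 42)) = Mul(Rational(-1, 21), W, Add(148, W)))
Pow(Add(7393, Add(Function('y')(41), Pow(5, 3))), Rational(1, 2)) = Pow(Add(7393, Add(Mul(Rational(-1, 21), 41, Add(148, 41)), Pow(5, 3))), Rational(1, 2)) = Pow(Add(7393, Add(Mul(Rational(-1, 21), 41, 189), 125)), Rational(1, 2)) = Pow(Add(7393, Add(-369, 125)), Rational(1, 2)) = Pow(Add(7393, -244), Rational(1, 2)) = Pow(7149, Rational(1, 2))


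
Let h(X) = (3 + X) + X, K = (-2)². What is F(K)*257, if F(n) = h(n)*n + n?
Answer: 12336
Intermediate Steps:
K = 4
h(X) = 3 + 2*X
F(n) = n + n*(3 + 2*n) (F(n) = (3 + 2*n)*n + n = n*(3 + 2*n) + n = n + n*(3 + 2*n))
F(K)*257 = (2*4*(2 + 4))*257 = (2*4*6)*257 = 48*257 = 12336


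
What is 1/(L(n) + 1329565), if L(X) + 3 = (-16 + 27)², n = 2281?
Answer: 1/1329683 ≈ 7.5206e-7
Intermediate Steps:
L(X) = 118 (L(X) = -3 + (-16 + 27)² = -3 + 11² = -3 + 121 = 118)
1/(L(n) + 1329565) = 1/(118 + 1329565) = 1/1329683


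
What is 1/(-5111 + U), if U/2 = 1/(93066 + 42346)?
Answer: -67706/346045365 ≈ -0.00019566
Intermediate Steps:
U = 1/67706 (U = 2/(93066 + 42346) = 2/135412 = 2*(1/135412) = 1/67706 ≈ 1.4770e-5)
1/(-5111 + U) = 1/(-5111 + 1/67706) = 1/(-346045365/67706) = -67706/346045365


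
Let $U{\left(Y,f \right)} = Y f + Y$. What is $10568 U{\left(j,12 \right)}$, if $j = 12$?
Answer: $1648608$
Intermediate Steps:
$U{\left(Y,f \right)} = Y + Y f$
$10568 U{\left(j,12 \right)} = 10568 \cdot 12 \left(1 + 12\right) = 10568 \cdot 12 \cdot 13 = 10568 \cdot 156 = 1648608$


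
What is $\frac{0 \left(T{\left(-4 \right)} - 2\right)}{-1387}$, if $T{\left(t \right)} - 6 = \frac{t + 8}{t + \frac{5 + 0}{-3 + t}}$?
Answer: $0$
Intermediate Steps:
$T{\left(t \right)} = 6 + \frac{8 + t}{t + \frac{5}{-3 + t}}$ ($T{\left(t \right)} = 6 + \frac{t + 8}{t + \frac{5 + 0}{-3 + t}} = 6 + \frac{8 + t}{t + \frac{5}{-3 + t}}$)
$\frac{0 \left(T{\left(-4 \right)} - 2\right)}{-1387} = \frac{0 \left(\frac{6 - -52 + 7 \left(-4\right)^{2}}{5 + \left(-4\right)^{2} - -12} - 2\right)}{-1387} = 0 \left(\frac{6 + 52 + 7 \cdot 16}{5 + 16 + 12} - 2\right) \left(- \frac{1}{1387}\right) = 0 \left(\frac{6 + 52 + 112}{33} - 2\right) \left(- \frac{1}{1387}\right) = 0 \left(\frac{1}{33} \cdot 170 - 2\right) \left(- \frac{1}{1387}\right) = 0 \left(\frac{170}{33} - 2\right) \left(- \frac{1}{1387}\right) = 0 \cdot \frac{104}{33} \left(- \frac{1}{1387}\right) = 0 \left(- \frac{1}{1387}\right) = 0$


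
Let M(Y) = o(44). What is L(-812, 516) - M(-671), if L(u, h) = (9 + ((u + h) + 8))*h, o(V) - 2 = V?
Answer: -144010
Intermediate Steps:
o(V) = 2 + V
M(Y) = 46 (M(Y) = 2 + 44 = 46)
L(u, h) = h*(17 + h + u) (L(u, h) = (9 + ((h + u) + 8))*h = (9 + (8 + h + u))*h = (17 + h + u)*h = h*(17 + h + u))
L(-812, 516) - M(-671) = 516*(17 + 516 - 812) - 1*46 = 516*(-279) - 46 = -143964 - 46 = -144010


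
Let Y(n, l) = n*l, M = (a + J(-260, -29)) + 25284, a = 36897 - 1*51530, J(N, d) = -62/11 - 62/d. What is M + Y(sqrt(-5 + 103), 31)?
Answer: 3396553/319 + 217*sqrt(2) ≈ 10954.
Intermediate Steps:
J(N, d) = -62/11 - 62/d (J(N, d) = -62*1/11 - 62/d = -62/11 - 62/d)
a = -14633 (a = 36897 - 51530 = -14633)
M = 3396553/319 (M = (-14633 + (-62/11 - 62/(-29))) + 25284 = (-14633 + (-62/11 - 62*(-1/29))) + 25284 = (-14633 + (-62/11 + 62/29)) + 25284 = (-14633 - 1116/319) + 25284 = -4669043/319 + 25284 = 3396553/319 ≈ 10648.)
Y(n, l) = l*n
M + Y(sqrt(-5 + 103), 31) = 3396553/319 + 31*sqrt(-5 + 103) = 3396553/319 + 31*sqrt(98) = 3396553/319 + 31*(7*sqrt(2)) = 3396553/319 + 217*sqrt(2)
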